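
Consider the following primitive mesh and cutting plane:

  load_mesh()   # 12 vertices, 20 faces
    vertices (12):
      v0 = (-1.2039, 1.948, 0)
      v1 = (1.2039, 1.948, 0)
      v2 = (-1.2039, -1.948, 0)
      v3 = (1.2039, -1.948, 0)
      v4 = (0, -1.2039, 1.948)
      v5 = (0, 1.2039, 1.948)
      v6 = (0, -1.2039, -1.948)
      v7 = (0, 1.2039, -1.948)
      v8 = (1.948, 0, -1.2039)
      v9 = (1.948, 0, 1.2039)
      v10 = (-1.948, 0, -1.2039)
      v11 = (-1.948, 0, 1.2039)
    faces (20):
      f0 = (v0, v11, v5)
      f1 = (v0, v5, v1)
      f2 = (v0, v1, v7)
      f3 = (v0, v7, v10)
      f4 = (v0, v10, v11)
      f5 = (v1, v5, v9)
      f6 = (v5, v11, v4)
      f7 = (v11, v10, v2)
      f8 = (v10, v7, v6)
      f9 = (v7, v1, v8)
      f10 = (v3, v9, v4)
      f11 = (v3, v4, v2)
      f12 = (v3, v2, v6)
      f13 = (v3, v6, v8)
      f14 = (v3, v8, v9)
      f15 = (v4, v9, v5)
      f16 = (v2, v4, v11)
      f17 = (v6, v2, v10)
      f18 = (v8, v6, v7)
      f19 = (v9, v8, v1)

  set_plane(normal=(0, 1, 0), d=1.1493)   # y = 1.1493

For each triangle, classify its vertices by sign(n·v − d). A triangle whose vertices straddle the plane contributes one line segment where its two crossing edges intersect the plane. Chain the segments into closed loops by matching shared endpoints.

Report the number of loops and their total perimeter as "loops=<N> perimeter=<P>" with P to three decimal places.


Straddling triangles (10 of 20):
  (v0,v11,v5) [+-+] → (-1.50899, 1.1493, 0.493611)–(-0.0883469, 1.1493, 1.91425)  len=2.0091
  (v0,v7,v10) [++-] → (-0.0883469, 1.1493, -1.91425)–(-1.50899, 1.1493, -0.493611)  len=2.0091
  (v0,v10,v11) [+--] → (-1.50899, 1.1493, -0.493611)–(-1.50899, 1.1493, 0.493611)  len=0.9872
  (v1,v5,v9) [++-] → (0.0883469, 1.1493, 1.91425)–(1.50899, 1.1493, 0.493611)  len=2.0091
  (v5,v11,v4) [+--] → (-0.0883469, 1.1493, 1.91425)–(0, 1.1493, 1.948)  len=0.0946
  (v10,v7,v6) [-+-] → (-0.0883469, 1.1493, -1.91425)–(0, 1.1493, -1.948)  len=0.0946
  (v7,v1,v8) [++-] → (1.50899, 1.1493, -0.493611)–(0.0883469, 1.1493, -1.91425)  len=2.0091
  (v4,v9,v5) [--+] → (0.0883469, 1.1493, 1.91425)–(0, 1.1493, 1.948)  len=0.0946
  (v8,v6,v7) [--+] → (0, 1.1493, -1.948)–(0.0883469, 1.1493, -1.91425)  len=0.0946
  (v9,v8,v1) [--+] → (1.50899, 1.1493, -0.493611)–(1.50899, 1.1493, 0.493611)  len=0.9872

Chained into 1 loop(s):
  loop 1: 10 segments, perimeter = 10.3891
Total perimeter = 10.389

loops=1 perimeter=10.389


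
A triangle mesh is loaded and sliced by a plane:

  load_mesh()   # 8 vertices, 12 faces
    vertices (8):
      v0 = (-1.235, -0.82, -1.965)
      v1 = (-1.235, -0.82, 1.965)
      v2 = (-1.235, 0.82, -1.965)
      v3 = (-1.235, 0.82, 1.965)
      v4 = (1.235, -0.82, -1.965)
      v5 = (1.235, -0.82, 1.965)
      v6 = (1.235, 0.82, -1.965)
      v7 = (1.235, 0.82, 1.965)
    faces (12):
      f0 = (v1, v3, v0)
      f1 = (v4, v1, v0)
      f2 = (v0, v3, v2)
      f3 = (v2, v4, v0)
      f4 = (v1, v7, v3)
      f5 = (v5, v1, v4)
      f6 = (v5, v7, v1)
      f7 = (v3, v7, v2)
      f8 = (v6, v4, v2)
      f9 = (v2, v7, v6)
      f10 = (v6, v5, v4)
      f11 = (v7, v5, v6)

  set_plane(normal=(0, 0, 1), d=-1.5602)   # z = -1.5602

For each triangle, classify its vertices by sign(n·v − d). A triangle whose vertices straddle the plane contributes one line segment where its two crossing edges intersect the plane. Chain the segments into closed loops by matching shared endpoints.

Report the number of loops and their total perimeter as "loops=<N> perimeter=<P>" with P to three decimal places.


loops=1 perimeter=8.220

Straddling triangles (8 of 12):
  (v1,v3,v0) [++-] → (-1.235, -0.651076, -1.5602)–(-1.235, -0.82, -1.5602)  len=0.1689
  (v4,v1,v0) [-+-] → (0.980584, -0.82, -1.5602)–(-1.235, -0.82, -1.5602)  len=2.2156
  (v0,v3,v2) [-+-] → (-1.235, -0.651076, -1.5602)–(-1.235, 0.82, -1.5602)  len=1.4711
  (v5,v1,v4) [++-] → (0.980584, -0.82, -1.5602)–(1.235, -0.82, -1.5602)  len=0.2544
  (v3,v7,v2) [++-] → (-0.980584, 0.82, -1.5602)–(-1.235, 0.82, -1.5602)  len=0.2544
  (v2,v7,v6) [-+-] → (-0.980584, 0.82, -1.5602)–(1.235, 0.82, -1.5602)  len=2.2156
  (v6,v5,v4) [-+-] → (1.235, 0.651076, -1.5602)–(1.235, -0.82, -1.5602)  len=1.4711
  (v7,v5,v6) [++-] → (1.235, 0.651076, -1.5602)–(1.235, 0.82, -1.5602)  len=0.1689

Chained into 1 loop(s):
  loop 1: 8 segments, perimeter = 8.2200
Total perimeter = 8.220


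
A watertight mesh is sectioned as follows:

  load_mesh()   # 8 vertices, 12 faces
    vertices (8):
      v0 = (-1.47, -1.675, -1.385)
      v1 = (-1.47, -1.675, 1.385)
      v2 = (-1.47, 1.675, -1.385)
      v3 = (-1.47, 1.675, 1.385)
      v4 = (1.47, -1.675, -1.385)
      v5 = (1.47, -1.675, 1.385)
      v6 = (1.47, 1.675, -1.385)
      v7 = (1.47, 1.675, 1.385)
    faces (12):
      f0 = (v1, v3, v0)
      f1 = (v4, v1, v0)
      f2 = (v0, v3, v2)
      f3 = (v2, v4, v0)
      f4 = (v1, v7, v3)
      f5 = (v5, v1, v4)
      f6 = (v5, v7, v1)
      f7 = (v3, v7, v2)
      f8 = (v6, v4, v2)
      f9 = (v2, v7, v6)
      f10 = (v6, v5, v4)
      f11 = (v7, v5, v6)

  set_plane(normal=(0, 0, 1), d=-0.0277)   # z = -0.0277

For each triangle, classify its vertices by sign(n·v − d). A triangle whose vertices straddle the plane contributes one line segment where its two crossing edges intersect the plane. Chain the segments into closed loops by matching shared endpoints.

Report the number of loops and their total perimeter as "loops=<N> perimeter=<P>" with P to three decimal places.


Straddling triangles (8 of 12):
  (v1,v3,v0) [++-] → (-1.47, -0.0335, -0.0277)–(-1.47, -1.675, -0.0277)  len=1.6415
  (v4,v1,v0) [-+-] → (0.0294, -1.675, -0.0277)–(-1.47, -1.675, -0.0277)  len=1.4994
  (v0,v3,v2) [-+-] → (-1.47, -0.0335, -0.0277)–(-1.47, 1.675, -0.0277)  len=1.7085
  (v5,v1,v4) [++-] → (0.0294, -1.675, -0.0277)–(1.47, -1.675, -0.0277)  len=1.4406
  (v3,v7,v2) [++-] → (-0.0294, 1.675, -0.0277)–(-1.47, 1.675, -0.0277)  len=1.4406
  (v2,v7,v6) [-+-] → (-0.0294, 1.675, -0.0277)–(1.47, 1.675, -0.0277)  len=1.4994
  (v6,v5,v4) [-+-] → (1.47, 0.0335, -0.0277)–(1.47, -1.675, -0.0277)  len=1.7085
  (v7,v5,v6) [++-] → (1.47, 0.0335, -0.0277)–(1.47, 1.675, -0.0277)  len=1.6415

Chained into 1 loop(s):
  loop 1: 8 segments, perimeter = 12.5800
Total perimeter = 12.580

loops=1 perimeter=12.580


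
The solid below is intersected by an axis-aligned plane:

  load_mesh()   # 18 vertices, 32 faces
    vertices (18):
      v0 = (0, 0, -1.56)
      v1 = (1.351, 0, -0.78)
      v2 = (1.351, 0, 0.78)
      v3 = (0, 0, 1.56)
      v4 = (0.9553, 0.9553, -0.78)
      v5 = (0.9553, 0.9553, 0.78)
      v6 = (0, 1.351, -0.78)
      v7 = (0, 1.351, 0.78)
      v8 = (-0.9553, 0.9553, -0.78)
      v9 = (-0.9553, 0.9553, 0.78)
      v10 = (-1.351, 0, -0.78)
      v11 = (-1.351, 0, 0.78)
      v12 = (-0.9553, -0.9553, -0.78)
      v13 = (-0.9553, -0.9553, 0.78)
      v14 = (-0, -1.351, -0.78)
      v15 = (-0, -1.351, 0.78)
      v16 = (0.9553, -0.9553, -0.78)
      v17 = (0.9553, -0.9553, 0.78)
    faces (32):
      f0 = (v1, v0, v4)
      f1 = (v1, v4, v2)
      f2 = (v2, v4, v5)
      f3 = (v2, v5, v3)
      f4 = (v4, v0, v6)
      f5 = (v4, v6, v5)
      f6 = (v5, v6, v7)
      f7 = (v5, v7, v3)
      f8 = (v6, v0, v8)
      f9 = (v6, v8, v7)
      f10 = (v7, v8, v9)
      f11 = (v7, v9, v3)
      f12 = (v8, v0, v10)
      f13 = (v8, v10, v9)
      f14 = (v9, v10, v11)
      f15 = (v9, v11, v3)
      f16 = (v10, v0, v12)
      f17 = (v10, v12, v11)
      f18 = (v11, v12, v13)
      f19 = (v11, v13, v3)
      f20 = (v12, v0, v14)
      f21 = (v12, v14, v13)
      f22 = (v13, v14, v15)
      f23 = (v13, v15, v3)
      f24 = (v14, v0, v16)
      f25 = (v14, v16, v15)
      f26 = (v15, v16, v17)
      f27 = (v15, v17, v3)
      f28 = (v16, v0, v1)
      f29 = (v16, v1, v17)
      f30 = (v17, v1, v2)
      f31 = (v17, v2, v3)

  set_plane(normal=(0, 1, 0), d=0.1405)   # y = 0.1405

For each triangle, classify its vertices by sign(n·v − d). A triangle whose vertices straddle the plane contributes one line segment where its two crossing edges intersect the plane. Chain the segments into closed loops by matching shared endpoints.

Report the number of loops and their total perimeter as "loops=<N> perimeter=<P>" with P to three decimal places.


Straddling triangles (12 of 32):
  (v1,v0,v4) [--+] → (0.1405, 0.1405, -1.44528)–(1.2928, 0.1405, -0.78)  len=1.3306
  (v1,v4,v2) [-+-] → (1.2928, 0.1405, -0.78)–(1.2928, 0.1405, 0.550564)  len=1.3306
  (v2,v4,v5) [-++] → (1.2928, 0.1405, 0.550564)–(1.2928, 0.1405, 0.78)  len=0.2294
  (v2,v5,v3) [-+-] → (1.2928, 0.1405, 0.78)–(0.1405, 0.1405, 1.44528)  len=1.3306
  (v4,v0,v6) [+-+] → (0.1405, 0.1405, -1.44528)–(0, 0.1405, -1.47888)  len=0.1445
  (v5,v7,v3) [++-] → (0, 0.1405, 1.47888)–(0.1405, 0.1405, 1.44528)  len=0.1445
  (v6,v0,v8) [+-+] → (0, 0.1405, -1.47888)–(-0.1405, 0.1405, -1.44528)  len=0.1445
  (v7,v9,v3) [++-] → (-0.1405, 0.1405, 1.44528)–(0, 0.1405, 1.47888)  len=0.1445
  (v8,v0,v10) [+--] → (-0.1405, 0.1405, -1.44528)–(-1.2928, 0.1405, -0.78)  len=1.3306
  (v8,v10,v9) [+-+] → (-1.2928, 0.1405, -0.78)–(-1.2928, 0.1405, -0.550564)  len=0.2294
  (v9,v10,v11) [+--] → (-1.2928, 0.1405, -0.550564)–(-1.2928, 0.1405, 0.78)  len=1.3306
  (v9,v11,v3) [+--] → (-1.2928, 0.1405, 0.78)–(-0.1405, 0.1405, 1.44528)  len=1.3306

Chained into 1 loop(s):
  loop 1: 12 segments, perimeter = 9.0201
Total perimeter = 9.020

loops=1 perimeter=9.020


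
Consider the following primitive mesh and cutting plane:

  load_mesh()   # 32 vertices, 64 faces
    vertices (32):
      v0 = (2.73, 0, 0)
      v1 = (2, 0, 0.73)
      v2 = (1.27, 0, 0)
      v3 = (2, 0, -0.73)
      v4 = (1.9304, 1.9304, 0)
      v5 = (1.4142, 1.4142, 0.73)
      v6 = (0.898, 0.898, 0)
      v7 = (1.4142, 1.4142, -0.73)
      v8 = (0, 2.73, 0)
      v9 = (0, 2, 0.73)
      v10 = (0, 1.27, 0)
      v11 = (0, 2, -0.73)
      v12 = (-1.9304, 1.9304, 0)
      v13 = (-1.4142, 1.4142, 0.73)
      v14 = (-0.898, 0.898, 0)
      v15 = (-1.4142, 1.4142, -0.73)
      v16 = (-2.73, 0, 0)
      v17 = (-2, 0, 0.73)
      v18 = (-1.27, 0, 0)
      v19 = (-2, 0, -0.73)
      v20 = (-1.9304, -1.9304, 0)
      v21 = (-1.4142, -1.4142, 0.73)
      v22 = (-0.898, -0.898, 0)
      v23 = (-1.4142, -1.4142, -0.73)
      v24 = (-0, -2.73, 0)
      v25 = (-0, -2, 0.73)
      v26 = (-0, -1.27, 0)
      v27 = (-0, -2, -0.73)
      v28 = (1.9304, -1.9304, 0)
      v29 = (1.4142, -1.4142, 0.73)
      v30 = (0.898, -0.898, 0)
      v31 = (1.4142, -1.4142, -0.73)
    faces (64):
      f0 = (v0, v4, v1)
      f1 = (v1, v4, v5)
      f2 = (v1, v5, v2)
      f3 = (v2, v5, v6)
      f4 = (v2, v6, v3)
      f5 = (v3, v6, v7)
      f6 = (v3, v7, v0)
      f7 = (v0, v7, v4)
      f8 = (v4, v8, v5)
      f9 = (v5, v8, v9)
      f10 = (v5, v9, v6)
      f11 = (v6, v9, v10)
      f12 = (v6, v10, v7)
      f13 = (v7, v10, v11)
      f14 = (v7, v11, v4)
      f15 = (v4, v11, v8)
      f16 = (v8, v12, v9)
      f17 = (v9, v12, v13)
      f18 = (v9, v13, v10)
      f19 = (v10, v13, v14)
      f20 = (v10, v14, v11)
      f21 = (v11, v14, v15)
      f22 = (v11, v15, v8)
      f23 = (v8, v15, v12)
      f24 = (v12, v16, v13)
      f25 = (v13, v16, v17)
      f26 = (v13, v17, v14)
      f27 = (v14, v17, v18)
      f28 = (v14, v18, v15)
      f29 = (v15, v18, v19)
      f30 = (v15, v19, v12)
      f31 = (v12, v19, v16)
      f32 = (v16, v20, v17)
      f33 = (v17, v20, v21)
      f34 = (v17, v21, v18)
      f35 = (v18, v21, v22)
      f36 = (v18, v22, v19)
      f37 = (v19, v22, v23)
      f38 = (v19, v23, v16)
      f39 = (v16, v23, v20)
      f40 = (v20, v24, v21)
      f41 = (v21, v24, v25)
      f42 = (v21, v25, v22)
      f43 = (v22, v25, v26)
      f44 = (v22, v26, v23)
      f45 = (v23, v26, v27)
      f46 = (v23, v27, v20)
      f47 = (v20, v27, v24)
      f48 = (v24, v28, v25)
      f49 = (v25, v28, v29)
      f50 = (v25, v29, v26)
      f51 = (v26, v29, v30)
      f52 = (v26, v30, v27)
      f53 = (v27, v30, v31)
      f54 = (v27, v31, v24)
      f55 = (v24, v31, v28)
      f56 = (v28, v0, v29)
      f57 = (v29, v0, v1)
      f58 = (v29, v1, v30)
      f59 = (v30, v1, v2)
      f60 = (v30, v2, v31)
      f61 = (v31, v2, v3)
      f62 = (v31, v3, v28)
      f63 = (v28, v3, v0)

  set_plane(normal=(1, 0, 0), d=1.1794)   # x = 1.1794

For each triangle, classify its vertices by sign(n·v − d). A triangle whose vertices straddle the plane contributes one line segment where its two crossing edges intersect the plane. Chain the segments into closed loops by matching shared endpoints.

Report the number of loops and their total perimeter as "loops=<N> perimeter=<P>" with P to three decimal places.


loops=2 perimeter=10.167

Straddling triangles (20 of 64):
  (v2,v5,v6) [++-] → (1.1794, 1.1794, 0.39795)–(1.1794, 0.218706, 0)  len=1.0399
  (v2,v6,v3) [+-+] → (1.1794, 0.218706, 0)–(1.1794, 0.668692, -0.186408)  len=0.4871
  (v3,v6,v7) [+-+] → (1.1794, 0.668692, -0.186408)–(1.1794, 1.1794, -0.39795)  len=0.5528
  (v4,v8,v5) [+-+] → (1.1794, 2.24148, 0)–(1.1794, 1.63266, 0.608798)  len=0.8610
  (v5,v8,v9) [+--] → (1.1794, 1.63266, 0.608798)–(1.1794, 1.51146, 0.73)  len=0.1714
  (v5,v9,v6) [+--] → (1.1794, 1.51146, 0.73)–(1.1794, 1.1794, 0.39795)  len=0.4696
  (v6,v10,v7) [--+] → (1.1794, 1.39026, -0.608798)–(1.1794, 1.1794, -0.39795)  len=0.2982
  (v7,v10,v11) [+--] → (1.1794, 1.39026, -0.608798)–(1.1794, 1.51146, -0.73)  len=0.1714
  (v7,v11,v4) [+-+] → (1.1794, 1.51146, -0.73)–(1.1794, 1.95748, -0.283998)  len=0.6308
  (v4,v11,v8) [+--] → (1.1794, 1.95748, -0.283998)–(1.1794, 2.24148, 0)  len=0.4016
  (v24,v28,v25) [-+-] → (1.1794, -2.24148, 0)–(1.1794, -1.95748, 0.283998)  len=0.4016
  (v25,v28,v29) [-++] → (1.1794, -1.95748, 0.283998)–(1.1794, -1.51146, 0.73)  len=0.6308
  (v25,v29,v26) [-+-] → (1.1794, -1.51146, 0.73)–(1.1794, -1.39026, 0.608798)  len=0.1714
  (v26,v29,v30) [-+-] → (1.1794, -1.39026, 0.608798)–(1.1794, -1.1794, 0.39795)  len=0.2982
  (v27,v30,v31) [--+] → (1.1794, -1.1794, -0.39795)–(1.1794, -1.51146, -0.73)  len=0.4696
  (v27,v31,v24) [-+-] → (1.1794, -1.51146, -0.73)–(1.1794, -1.63266, -0.608798)  len=0.1714
  (v24,v31,v28) [-++] → (1.1794, -1.63266, -0.608798)–(1.1794, -2.24148, 0)  len=0.8610
  (v29,v1,v30) [++-] → (1.1794, -0.668692, 0.186408)–(1.1794, -1.1794, 0.39795)  len=0.5528
  (v30,v1,v2) [-++] → (1.1794, -0.668692, 0.186408)–(1.1794, -0.218706, 0)  len=0.4871
  (v30,v2,v31) [-++] → (1.1794, -0.218706, 0)–(1.1794, -1.1794, -0.39795)  len=1.0399

Chained into 2 loop(s):
  loop 1: 10 segments, perimeter = 5.0837
  loop 2: 10 segments, perimeter = 5.0837
Total perimeter = 10.167


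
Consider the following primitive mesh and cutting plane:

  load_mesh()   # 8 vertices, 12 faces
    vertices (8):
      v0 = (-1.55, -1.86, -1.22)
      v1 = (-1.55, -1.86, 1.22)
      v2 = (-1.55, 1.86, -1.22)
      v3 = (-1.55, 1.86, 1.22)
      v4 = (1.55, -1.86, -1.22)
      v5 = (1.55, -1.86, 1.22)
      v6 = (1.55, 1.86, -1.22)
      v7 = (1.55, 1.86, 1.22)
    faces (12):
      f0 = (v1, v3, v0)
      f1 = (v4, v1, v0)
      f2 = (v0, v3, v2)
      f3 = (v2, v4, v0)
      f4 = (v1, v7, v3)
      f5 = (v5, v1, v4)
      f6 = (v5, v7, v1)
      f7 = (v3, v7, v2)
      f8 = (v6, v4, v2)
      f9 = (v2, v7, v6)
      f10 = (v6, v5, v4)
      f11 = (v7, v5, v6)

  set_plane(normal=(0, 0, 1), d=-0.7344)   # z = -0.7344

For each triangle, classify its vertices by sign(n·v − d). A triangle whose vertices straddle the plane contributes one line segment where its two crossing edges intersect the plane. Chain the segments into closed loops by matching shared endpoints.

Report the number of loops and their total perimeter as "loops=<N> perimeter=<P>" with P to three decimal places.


loops=1 perimeter=13.640

Straddling triangles (8 of 12):
  (v1,v3,v0) [++-] → (-1.55, -1.11966, -0.7344)–(-1.55, -1.86, -0.7344)  len=0.7403
  (v4,v1,v0) [-+-] → (0.933049, -1.86, -0.7344)–(-1.55, -1.86, -0.7344)  len=2.4830
  (v0,v3,v2) [-+-] → (-1.55, -1.11966, -0.7344)–(-1.55, 1.86, -0.7344)  len=2.9797
  (v5,v1,v4) [++-] → (0.933049, -1.86, -0.7344)–(1.55, -1.86, -0.7344)  len=0.6170
  (v3,v7,v2) [++-] → (-0.933049, 1.86, -0.7344)–(-1.55, 1.86, -0.7344)  len=0.6170
  (v2,v7,v6) [-+-] → (-0.933049, 1.86, -0.7344)–(1.55, 1.86, -0.7344)  len=2.4830
  (v6,v5,v4) [-+-] → (1.55, 1.11966, -0.7344)–(1.55, -1.86, -0.7344)  len=2.9797
  (v7,v5,v6) [++-] → (1.55, 1.11966, -0.7344)–(1.55, 1.86, -0.7344)  len=0.7403

Chained into 1 loop(s):
  loop 1: 8 segments, perimeter = 13.6400
Total perimeter = 13.640


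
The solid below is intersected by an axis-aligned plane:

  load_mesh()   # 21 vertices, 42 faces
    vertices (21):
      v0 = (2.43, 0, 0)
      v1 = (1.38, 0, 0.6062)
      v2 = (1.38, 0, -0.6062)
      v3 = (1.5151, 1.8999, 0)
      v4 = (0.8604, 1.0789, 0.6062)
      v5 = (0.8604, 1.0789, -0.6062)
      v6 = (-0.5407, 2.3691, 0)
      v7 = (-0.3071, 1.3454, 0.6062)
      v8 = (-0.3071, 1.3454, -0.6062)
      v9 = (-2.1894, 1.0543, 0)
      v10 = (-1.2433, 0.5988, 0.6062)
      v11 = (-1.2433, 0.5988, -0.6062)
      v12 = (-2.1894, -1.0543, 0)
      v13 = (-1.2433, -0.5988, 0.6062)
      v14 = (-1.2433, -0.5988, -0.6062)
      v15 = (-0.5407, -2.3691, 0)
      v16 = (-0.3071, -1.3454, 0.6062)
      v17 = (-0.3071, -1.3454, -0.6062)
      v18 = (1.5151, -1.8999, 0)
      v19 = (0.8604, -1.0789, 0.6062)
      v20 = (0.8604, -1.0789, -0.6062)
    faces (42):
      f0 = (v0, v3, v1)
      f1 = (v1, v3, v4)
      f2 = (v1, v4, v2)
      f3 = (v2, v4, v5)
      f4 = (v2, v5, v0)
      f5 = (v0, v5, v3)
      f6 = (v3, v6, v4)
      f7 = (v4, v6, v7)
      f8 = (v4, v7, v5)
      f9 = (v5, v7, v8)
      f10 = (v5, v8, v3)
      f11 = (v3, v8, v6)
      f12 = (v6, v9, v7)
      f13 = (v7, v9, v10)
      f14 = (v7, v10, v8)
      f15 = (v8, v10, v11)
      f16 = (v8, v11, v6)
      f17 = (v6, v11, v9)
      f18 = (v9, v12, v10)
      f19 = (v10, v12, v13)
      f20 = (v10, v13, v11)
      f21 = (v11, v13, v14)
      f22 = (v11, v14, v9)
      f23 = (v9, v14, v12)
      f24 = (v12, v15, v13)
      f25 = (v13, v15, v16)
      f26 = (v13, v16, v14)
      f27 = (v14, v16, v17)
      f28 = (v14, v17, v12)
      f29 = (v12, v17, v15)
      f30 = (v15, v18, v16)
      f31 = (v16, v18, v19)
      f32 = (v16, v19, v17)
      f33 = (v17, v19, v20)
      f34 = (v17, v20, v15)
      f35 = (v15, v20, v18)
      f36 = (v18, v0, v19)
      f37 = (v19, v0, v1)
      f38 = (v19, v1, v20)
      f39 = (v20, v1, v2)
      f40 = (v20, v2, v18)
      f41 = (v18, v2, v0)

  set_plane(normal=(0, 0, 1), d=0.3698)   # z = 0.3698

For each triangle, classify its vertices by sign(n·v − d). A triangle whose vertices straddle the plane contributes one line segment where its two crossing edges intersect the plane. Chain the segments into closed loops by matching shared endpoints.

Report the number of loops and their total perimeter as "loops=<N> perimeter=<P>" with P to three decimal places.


loops=2 perimeter=19.252

Straddling triangles (28 of 42):
  (v0,v3,v1) [--+] → (1.43268, 0.740905, 0.3698)–(1.78947, 0, 0.3698)  len=0.8223
  (v1,v3,v4) [+-+] → (1.43268, 0.740905, 0.3698)–(1.11571, 1.39907, 0.3698)  len=0.7305
  (v1,v4,v2) [++-] → (0.961714, 0.868531, 0.3698)–(1.38, 0, 0.3698)  len=0.9640
  (v2,v4,v5) [-+-] → (0.961714, 0.868531, 0.3698)–(0.8604, 1.0789, 0.3698)  len=0.2335
  (v3,v6,v4) [--+] → (0.314013, 1.58204, 0.3698)–(1.11571, 1.39907, 0.3698)  len=0.8223
  (v4,v6,v7) [+-+] → (0.314013, 1.58204, 0.3698)–(-0.398197, 1.74461, 0.3698)  len=0.7305
  (v4,v7,v5) [++-] → (-0.0794548, 1.29344, 0.3698)–(0.8604, 1.0789, 0.3698)  len=0.9640
  (v5,v7,v8) [-+-] → (-0.0794548, 1.29344, 0.3698)–(-0.3071, 1.3454, 0.3698)  len=0.2335
  (v6,v9,v7) [--+] → (-1.04114, 1.23188, 0.3698)–(-0.398197, 1.74461, 0.3698)  len=0.8224
  (v7,v9,v10) [+-+] → (-1.04114, 1.23188, 0.3698)–(-1.61225, 0.776431, 0.3698)  len=0.7305
  (v7,v10,v8) [++-] → (-1.06075, 0.744376, 0.3698)–(-0.3071, 1.3454, 0.3698)  len=0.9640
  (v8,v10,v11) [-+-] → (-1.06075, 0.744376, 0.3698)–(-1.2433, 0.5988, 0.3698)  len=0.2335
  (v9,v12,v10) [--+] → (-1.61225, -0.0458599, 0.3698)–(-1.61225, 0.776431, 0.3698)  len=0.8223
  (v10,v12,v13) [+-+] → (-1.61225, -0.0458599, 0.3698)–(-1.61225, -0.776431, 0.3698)  len=0.7306
  (v10,v13,v11) [++-] → (-1.2433, -0.365286, 0.3698)–(-1.2433, 0.5988, 0.3698)  len=0.9641
  (v11,v13,v14) [-+-] → (-1.2433, -0.365286, 0.3698)–(-1.2433, -0.5988, 0.3698)  len=0.2335
  (v12,v15,v13) [--+] → (-0.969307, -1.28916, 0.3698)–(-1.61225, -0.776431, 0.3698)  len=0.8224
  (v13,v15,v16) [+-+] → (-0.969307, -1.28916, 0.3698)–(-0.398197, -1.74461, 0.3698)  len=0.7305
  (v13,v16,v14) [++-] → (-0.489645, -1.19982, 0.3698)–(-1.2433, -0.5988, 0.3698)  len=0.9640
  (v14,v16,v17) [-+-] → (-0.489645, -1.19982, 0.3698)–(-0.3071, -1.3454, 0.3698)  len=0.2335
  (v15,v18,v16) [--+] → (0.403504, -1.56164, 0.3698)–(-0.398197, -1.74461, 0.3698)  len=0.8223
  (v16,v18,v19) [+-+] → (0.403504, -1.56164, 0.3698)–(1.11571, -1.39907, 0.3698)  len=0.7305
  (v16,v19,v17) [++-] → (0.632755, -1.13086, 0.3698)–(-0.3071, -1.3454, 0.3698)  len=0.9640
  (v17,v19,v20) [-+-] → (0.632755, -1.13086, 0.3698)–(0.8604, -1.0789, 0.3698)  len=0.2335
  (v18,v0,v19) [--+] → (1.4725, -0.658161, 0.3698)–(1.11571, -1.39907, 0.3698)  len=0.8223
  (v19,v0,v1) [+-+] → (1.4725, -0.658161, 0.3698)–(1.78947, 0, 0.3698)  len=0.7305
  (v19,v1,v20) [++-] → (1.27869, -0.210369, 0.3698)–(0.8604, -1.0789, 0.3698)  len=0.9640
  (v20,v1,v2) [-+-] → (1.27869, -0.210369, 0.3698)–(1.38, 0, 0.3698)  len=0.2335

Chained into 2 loop(s):
  loop 1: 14 segments, perimeter = 10.8699
  loop 2: 14 segments, perimeter = 8.3826
Total perimeter = 19.252


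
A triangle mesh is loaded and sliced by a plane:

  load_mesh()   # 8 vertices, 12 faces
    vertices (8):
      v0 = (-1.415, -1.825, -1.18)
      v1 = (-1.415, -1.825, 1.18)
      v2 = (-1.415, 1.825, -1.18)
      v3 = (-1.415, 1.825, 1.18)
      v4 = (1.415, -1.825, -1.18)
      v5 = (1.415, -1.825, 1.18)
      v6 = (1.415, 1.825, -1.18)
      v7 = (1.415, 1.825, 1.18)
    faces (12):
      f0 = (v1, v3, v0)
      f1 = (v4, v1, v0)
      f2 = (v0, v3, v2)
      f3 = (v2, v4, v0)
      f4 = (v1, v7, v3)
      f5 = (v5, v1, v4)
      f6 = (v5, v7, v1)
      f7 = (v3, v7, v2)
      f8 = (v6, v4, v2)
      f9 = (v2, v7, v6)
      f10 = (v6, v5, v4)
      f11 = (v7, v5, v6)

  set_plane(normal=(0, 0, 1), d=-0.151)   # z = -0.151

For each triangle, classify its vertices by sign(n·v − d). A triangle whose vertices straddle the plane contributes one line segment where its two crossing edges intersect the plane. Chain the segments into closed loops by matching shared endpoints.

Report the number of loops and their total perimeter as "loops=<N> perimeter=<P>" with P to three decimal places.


loops=1 perimeter=12.960

Straddling triangles (8 of 12):
  (v1,v3,v0) [++-] → (-1.415, -0.233538, -0.151)–(-1.415, -1.825, -0.151)  len=1.5915
  (v4,v1,v0) [-+-] → (0.181072, -1.825, -0.151)–(-1.415, -1.825, -0.151)  len=1.5961
  (v0,v3,v2) [-+-] → (-1.415, -0.233538, -0.151)–(-1.415, 1.825, -0.151)  len=2.0585
  (v5,v1,v4) [++-] → (0.181072, -1.825, -0.151)–(1.415, -1.825, -0.151)  len=1.2339
  (v3,v7,v2) [++-] → (-0.181072, 1.825, -0.151)–(-1.415, 1.825, -0.151)  len=1.2339
  (v2,v7,v6) [-+-] → (-0.181072, 1.825, -0.151)–(1.415, 1.825, -0.151)  len=1.5961
  (v6,v5,v4) [-+-] → (1.415, 0.233538, -0.151)–(1.415, -1.825, -0.151)  len=2.0585
  (v7,v5,v6) [++-] → (1.415, 0.233538, -0.151)–(1.415, 1.825, -0.151)  len=1.5915

Chained into 1 loop(s):
  loop 1: 8 segments, perimeter = 12.9600
Total perimeter = 12.960


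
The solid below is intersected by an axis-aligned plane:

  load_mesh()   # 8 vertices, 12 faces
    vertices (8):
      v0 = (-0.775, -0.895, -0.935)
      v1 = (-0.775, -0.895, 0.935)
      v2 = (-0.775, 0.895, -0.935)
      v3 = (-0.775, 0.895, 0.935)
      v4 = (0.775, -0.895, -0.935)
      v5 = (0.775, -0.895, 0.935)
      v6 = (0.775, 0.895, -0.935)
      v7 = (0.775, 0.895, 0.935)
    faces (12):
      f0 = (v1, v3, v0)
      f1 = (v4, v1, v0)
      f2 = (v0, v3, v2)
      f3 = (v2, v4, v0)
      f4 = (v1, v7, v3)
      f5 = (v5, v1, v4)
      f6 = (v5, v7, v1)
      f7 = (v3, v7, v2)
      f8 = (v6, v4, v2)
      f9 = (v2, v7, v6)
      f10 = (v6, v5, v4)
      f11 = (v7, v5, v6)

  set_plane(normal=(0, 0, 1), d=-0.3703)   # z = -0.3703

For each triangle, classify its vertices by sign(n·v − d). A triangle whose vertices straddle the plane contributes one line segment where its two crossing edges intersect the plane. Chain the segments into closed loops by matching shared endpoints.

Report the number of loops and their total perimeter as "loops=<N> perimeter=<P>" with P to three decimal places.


Straddling triangles (8 of 12):
  (v1,v3,v0) [++-] → (-0.775, -0.354458, -0.3703)–(-0.775, -0.895, -0.3703)  len=0.5405
  (v4,v1,v0) [-+-] → (0.306933, -0.895, -0.3703)–(-0.775, -0.895, -0.3703)  len=1.0819
  (v0,v3,v2) [-+-] → (-0.775, -0.354458, -0.3703)–(-0.775, 0.895, -0.3703)  len=1.2495
  (v5,v1,v4) [++-] → (0.306933, -0.895, -0.3703)–(0.775, -0.895, -0.3703)  len=0.4681
  (v3,v7,v2) [++-] → (-0.306933, 0.895, -0.3703)–(-0.775, 0.895, -0.3703)  len=0.4681
  (v2,v7,v6) [-+-] → (-0.306933, 0.895, -0.3703)–(0.775, 0.895, -0.3703)  len=1.0819
  (v6,v5,v4) [-+-] → (0.775, 0.354458, -0.3703)–(0.775, -0.895, -0.3703)  len=1.2495
  (v7,v5,v6) [++-] → (0.775, 0.354458, -0.3703)–(0.775, 0.895, -0.3703)  len=0.5405

Chained into 1 loop(s):
  loop 1: 8 segments, perimeter = 6.6800
Total perimeter = 6.680

loops=1 perimeter=6.680


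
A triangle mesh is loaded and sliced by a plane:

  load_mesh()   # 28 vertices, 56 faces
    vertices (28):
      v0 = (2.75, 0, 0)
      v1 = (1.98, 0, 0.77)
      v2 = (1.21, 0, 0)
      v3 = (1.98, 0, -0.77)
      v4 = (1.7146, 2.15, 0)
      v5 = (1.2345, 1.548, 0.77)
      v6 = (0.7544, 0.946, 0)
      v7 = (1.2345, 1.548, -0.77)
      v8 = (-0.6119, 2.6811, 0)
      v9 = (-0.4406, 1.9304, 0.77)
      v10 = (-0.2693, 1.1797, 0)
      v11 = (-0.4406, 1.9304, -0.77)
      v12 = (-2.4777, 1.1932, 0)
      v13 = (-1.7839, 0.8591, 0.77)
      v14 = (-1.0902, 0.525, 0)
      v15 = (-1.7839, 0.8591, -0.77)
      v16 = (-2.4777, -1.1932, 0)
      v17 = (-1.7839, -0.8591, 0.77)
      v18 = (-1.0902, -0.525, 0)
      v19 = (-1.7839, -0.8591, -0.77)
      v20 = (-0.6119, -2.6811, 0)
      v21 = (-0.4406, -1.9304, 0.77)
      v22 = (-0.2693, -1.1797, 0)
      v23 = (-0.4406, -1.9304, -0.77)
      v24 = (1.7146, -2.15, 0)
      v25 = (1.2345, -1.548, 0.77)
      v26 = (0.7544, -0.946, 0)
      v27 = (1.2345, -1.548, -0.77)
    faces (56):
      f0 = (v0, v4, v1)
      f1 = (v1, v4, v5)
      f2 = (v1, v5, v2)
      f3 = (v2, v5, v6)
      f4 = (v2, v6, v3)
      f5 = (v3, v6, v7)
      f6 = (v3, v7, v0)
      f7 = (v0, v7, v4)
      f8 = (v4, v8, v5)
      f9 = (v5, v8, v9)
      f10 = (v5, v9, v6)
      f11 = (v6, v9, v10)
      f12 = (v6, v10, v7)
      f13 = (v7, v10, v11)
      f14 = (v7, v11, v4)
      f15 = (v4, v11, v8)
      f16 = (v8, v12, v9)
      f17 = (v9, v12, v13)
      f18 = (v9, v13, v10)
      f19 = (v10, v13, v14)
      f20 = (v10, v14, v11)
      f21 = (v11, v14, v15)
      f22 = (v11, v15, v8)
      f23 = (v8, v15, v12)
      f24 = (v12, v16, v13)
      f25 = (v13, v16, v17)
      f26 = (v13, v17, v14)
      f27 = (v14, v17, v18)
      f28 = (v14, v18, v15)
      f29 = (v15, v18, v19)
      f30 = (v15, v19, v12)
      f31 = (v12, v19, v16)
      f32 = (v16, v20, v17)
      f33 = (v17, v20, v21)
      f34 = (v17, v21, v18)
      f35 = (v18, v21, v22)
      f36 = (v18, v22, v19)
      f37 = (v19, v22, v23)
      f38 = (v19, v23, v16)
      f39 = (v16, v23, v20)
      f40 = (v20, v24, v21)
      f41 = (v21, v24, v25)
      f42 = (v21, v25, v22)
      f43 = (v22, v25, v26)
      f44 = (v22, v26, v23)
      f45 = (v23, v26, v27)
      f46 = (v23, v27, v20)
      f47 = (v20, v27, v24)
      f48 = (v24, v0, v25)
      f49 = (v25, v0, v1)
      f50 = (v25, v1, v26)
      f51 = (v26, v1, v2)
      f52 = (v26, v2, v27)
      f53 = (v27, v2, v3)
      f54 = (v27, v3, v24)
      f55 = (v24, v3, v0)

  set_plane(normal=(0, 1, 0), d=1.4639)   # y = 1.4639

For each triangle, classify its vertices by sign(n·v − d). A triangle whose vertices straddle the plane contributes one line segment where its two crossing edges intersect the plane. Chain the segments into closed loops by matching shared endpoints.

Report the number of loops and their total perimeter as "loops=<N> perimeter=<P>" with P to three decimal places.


Straddling triangles (18 of 56):
  (v0,v4,v1) [-+-] → (2.04501, 1.4639, 0)–(1.79929, 1.4639, 0.24572)  len=0.3475
  (v1,v4,v5) [-++] → (1.79929, 1.4639, 0.24572)–(1.275, 1.4639, 0.77)  len=0.7415
  (v1,v5,v2) [-+-] → (1.275, 1.4639, 0.77)–(1.23317, 1.4639, 0.728167)  len=0.0592
  (v2,v5,v6) [-+-] → (1.23317, 1.4639, 0.728167)–(1.16743, 1.4639, 0.66243)  len=0.0930
  (v3,v6,v7) [--+] → (1.16743, 1.4639, -0.66243)–(1.275, 1.4639, -0.77)  len=0.1521
  (v3,v7,v0) [-+-] → (1.275, 1.4639, -0.77)–(1.31683, 1.4639, -0.728167)  len=0.0592
  (v0,v7,v4) [-++] → (1.31683, 1.4639, -0.728167)–(2.04501, 1.4639, 0)  len=1.0298
  (v5,v9,v6) [++-] → (0.125702, 1.4639, 0.405103)–(1.16743, 1.4639, 0.66243)  len=1.0730
  (v6,v9,v10) [-+-] → (0.125702, 1.4639, 0.405103)–(-0.334151, 1.4639, 0.291507)  len=0.4737
  (v6,v10,v7) [--+] → (0.891113, 1.4639, -0.594173)–(1.16743, 1.4639, -0.66243)  len=0.2846
  (v7,v10,v11) [+-+] → (0.891113, 1.4639, -0.594173)–(-0.334151, 1.4639, -0.291507)  len=1.2621
  (v8,v12,v9) [+-+] → (-2.13825, 1.4639, 0)–(-1.72968, 1.4639, 0.282744)  len=0.4969
  (v9,v12,v13) [+--] → (-1.72968, 1.4639, 0.282744)–(-1.02554, 1.4639, 0.77)  len=0.8563
  (v9,v13,v10) [+--] → (-1.02554, 1.4639, 0.77)–(-0.334151, 1.4639, 0.291507)  len=0.8408
  (v10,v14,v11) [--+] → (-0.656224, 1.4639, -0.514411)–(-0.334151, 1.4639, -0.291507)  len=0.3917
  (v11,v14,v15) [+--] → (-0.656224, 1.4639, -0.514411)–(-1.02554, 1.4639, -0.77)  len=0.4491
  (v11,v15,v8) [+-+] → (-1.02554, 1.4639, -0.77)–(-1.39486, 1.4639, -0.514404)  len=0.4491
  (v8,v15,v12) [+--] → (-1.39486, 1.4639, -0.514404)–(-2.13825, 1.4639, 0)  len=0.9040

Chained into 1 loop(s):
  loop 1: 18 segments, perimeter = 9.9635
Total perimeter = 9.964

loops=1 perimeter=9.964


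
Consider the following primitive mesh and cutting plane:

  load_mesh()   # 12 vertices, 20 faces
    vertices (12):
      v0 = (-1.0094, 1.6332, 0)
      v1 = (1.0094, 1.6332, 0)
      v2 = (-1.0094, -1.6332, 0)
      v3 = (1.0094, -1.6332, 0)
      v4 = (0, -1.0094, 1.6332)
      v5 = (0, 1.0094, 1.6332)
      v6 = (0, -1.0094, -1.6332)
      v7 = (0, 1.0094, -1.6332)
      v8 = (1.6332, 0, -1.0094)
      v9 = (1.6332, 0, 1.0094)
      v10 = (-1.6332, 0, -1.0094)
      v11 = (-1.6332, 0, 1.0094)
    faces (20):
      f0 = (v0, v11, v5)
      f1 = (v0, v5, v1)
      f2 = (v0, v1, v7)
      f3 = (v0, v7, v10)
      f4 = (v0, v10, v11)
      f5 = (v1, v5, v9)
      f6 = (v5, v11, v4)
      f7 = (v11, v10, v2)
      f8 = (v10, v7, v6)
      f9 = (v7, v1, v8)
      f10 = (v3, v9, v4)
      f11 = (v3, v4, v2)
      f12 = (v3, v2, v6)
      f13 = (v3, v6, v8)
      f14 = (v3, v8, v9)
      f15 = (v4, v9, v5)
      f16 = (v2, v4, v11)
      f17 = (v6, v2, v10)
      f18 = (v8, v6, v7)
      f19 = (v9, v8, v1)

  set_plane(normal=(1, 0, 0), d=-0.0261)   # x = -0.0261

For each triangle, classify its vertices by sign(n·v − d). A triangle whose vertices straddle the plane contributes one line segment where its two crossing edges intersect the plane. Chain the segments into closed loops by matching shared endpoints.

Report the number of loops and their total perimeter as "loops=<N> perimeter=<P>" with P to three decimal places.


Straddling triangles (10 of 20):
  (v0,v11,v5) [--+] → (-0.0261, 0.993269, 1.62323)–(-0.0261, 1.02553, 1.59097)  len=0.0456
  (v0,v5,v1) [-++] → (-0.0261, 1.02553, 1.59097)–(-0.0261, 1.6332, 0)  len=1.7031
  (v0,v1,v7) [-++] → (-0.0261, 1.6332, 0)–(-0.0261, 1.02553, -1.59097)  len=1.7031
  (v0,v7,v10) [-+-] → (-0.0261, 1.02553, -1.59097)–(-0.0261, 0.993269, -1.62323)  len=0.0456
  (v5,v11,v4) [+-+] → (-0.0261, 0.993269, 1.62323)–(-0.0261, -0.993269, 1.62323)  len=1.9865
  (v10,v7,v6) [-++] → (-0.0261, 0.993269, -1.62323)–(-0.0261, -0.993269, -1.62323)  len=1.9865
  (v3,v4,v2) [++-] → (-0.0261, -1.02553, 1.59097)–(-0.0261, -1.6332, 0)  len=1.7031
  (v3,v2,v6) [+-+] → (-0.0261, -1.6332, 0)–(-0.0261, -1.02553, -1.59097)  len=1.7031
  (v2,v4,v11) [-+-] → (-0.0261, -1.02553, 1.59097)–(-0.0261, -0.993269, 1.62323)  len=0.0456
  (v6,v2,v10) [+--] → (-0.0261, -1.02553, -1.59097)–(-0.0261, -0.993269, -1.62323)  len=0.0456

Chained into 1 loop(s):
  loop 1: 10 segments, perimeter = 10.9679
Total perimeter = 10.968

loops=1 perimeter=10.968


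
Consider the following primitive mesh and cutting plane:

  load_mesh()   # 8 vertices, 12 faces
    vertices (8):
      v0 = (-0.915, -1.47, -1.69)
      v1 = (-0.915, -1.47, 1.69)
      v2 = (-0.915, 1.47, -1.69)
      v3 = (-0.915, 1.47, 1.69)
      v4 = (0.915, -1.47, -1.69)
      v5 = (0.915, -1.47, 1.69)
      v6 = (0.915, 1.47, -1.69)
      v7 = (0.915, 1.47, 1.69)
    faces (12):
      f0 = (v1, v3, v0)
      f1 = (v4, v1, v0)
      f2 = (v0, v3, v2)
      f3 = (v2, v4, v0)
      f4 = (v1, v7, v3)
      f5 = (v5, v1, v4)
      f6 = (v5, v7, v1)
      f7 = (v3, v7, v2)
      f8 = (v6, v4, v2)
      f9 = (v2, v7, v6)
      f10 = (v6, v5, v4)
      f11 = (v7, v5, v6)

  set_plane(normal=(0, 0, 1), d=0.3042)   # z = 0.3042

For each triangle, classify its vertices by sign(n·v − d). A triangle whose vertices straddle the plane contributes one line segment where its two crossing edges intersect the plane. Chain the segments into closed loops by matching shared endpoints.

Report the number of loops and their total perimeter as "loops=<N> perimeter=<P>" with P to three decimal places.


Straddling triangles (8 of 12):
  (v1,v3,v0) [++-] → (-0.915, 0.2646, 0.3042)–(-0.915, -1.47, 0.3042)  len=1.7346
  (v4,v1,v0) [-+-] → (-0.1647, -1.47, 0.3042)–(-0.915, -1.47, 0.3042)  len=0.7503
  (v0,v3,v2) [-+-] → (-0.915, 0.2646, 0.3042)–(-0.915, 1.47, 0.3042)  len=1.2054
  (v5,v1,v4) [++-] → (-0.1647, -1.47, 0.3042)–(0.915, -1.47, 0.3042)  len=1.0797
  (v3,v7,v2) [++-] → (0.1647, 1.47, 0.3042)–(-0.915, 1.47, 0.3042)  len=1.0797
  (v2,v7,v6) [-+-] → (0.1647, 1.47, 0.3042)–(0.915, 1.47, 0.3042)  len=0.7503
  (v6,v5,v4) [-+-] → (0.915, -0.2646, 0.3042)–(0.915, -1.47, 0.3042)  len=1.2054
  (v7,v5,v6) [++-] → (0.915, -0.2646, 0.3042)–(0.915, 1.47, 0.3042)  len=1.7346

Chained into 1 loop(s):
  loop 1: 8 segments, perimeter = 9.5400
Total perimeter = 9.540

loops=1 perimeter=9.540


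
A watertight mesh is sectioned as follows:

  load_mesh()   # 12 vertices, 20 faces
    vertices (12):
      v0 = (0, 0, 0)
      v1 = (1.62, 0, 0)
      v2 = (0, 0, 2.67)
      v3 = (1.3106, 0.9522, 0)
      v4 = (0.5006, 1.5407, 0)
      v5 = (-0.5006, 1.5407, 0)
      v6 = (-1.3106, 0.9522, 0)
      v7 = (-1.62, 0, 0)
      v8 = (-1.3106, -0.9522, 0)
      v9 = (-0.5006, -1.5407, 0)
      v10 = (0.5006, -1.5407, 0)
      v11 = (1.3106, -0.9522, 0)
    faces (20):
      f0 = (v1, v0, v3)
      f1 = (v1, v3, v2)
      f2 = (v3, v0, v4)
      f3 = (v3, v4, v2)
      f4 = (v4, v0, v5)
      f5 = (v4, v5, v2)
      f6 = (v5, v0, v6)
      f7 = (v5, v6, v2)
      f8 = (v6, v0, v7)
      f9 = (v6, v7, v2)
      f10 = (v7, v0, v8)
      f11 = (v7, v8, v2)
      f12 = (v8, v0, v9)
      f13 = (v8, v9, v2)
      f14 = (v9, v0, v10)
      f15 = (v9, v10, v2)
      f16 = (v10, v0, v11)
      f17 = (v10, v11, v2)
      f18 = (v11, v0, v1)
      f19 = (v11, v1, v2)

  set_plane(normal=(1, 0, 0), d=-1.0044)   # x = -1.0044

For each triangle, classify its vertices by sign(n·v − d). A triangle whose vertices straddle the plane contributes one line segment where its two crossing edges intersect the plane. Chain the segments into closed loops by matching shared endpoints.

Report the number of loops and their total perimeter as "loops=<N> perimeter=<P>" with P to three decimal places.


Straddling triangles (8 of 20):
  (v5,v0,v6) [++-] → (-1.0044, 0.729734, 0)–(-1.0044, 1.17467, 0)  len=0.4449
  (v5,v6,v2) [+-+] → (-1.0044, 1.17467, 0)–(-1.0044, 0.729734, 0.623801)  len=0.7662
  (v6,v0,v7) [-+-] → (-1.0044, 0.729734, 0)–(-1.0044, 0, 0)  len=0.7297
  (v6,v7,v2) [--+] → (-1.0044, 0, 1.0146)–(-1.0044, 0.729734, 0.623801)  len=0.8278
  (v7,v0,v8) [-+-] → (-1.0044, 0, 0)–(-1.0044, -0.729734, 0)  len=0.7297
  (v7,v8,v2) [--+] → (-1.0044, -0.729734, 0.623801)–(-1.0044, 0, 1.0146)  len=0.8278
  (v8,v0,v9) [-++] → (-1.0044, -0.729734, 0)–(-1.0044, -1.17467, 0)  len=0.4449
  (v8,v9,v2) [-++] → (-1.0044, -1.17467, 0)–(-1.0044, -0.729734, 0.623801)  len=0.7662

Chained into 1 loop(s):
  loop 1: 8 segments, perimeter = 5.5374
Total perimeter = 5.537

loops=1 perimeter=5.537


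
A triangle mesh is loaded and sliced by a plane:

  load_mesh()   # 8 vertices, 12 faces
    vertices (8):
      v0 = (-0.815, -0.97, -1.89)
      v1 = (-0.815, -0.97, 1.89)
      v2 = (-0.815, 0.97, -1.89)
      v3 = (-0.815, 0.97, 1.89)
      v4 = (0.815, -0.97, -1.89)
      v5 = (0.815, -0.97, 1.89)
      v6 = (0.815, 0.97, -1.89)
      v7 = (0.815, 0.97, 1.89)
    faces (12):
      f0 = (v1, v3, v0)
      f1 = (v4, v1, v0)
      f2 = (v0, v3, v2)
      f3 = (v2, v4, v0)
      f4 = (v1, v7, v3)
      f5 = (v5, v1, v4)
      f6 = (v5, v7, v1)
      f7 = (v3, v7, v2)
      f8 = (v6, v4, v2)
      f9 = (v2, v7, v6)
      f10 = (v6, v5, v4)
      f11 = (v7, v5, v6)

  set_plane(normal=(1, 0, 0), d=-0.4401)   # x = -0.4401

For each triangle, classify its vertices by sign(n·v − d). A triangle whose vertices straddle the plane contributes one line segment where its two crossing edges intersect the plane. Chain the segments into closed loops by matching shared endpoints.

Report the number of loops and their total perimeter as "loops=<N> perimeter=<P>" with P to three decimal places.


Straddling triangles (8 of 12):
  (v4,v1,v0) [+--] → (-0.4401, -0.97, 1.0206)–(-0.4401, -0.97, -1.89)  len=2.9106
  (v2,v4,v0) [-+-] → (-0.4401, 0.5238, -1.89)–(-0.4401, -0.97, -1.89)  len=1.4938
  (v1,v7,v3) [-+-] → (-0.4401, -0.5238, 1.89)–(-0.4401, 0.97, 1.89)  len=1.4938
  (v5,v1,v4) [+-+] → (-0.4401, -0.97, 1.89)–(-0.4401, -0.97, 1.0206)  len=0.8694
  (v5,v7,v1) [++-] → (-0.4401, -0.5238, 1.89)–(-0.4401, -0.97, 1.89)  len=0.4462
  (v3,v7,v2) [-+-] → (-0.4401, 0.97, 1.89)–(-0.4401, 0.97, -1.0206)  len=2.9106
  (v6,v4,v2) [++-] → (-0.4401, 0.5238, -1.89)–(-0.4401, 0.97, -1.89)  len=0.4462
  (v2,v7,v6) [-++] → (-0.4401, 0.97, -1.0206)–(-0.4401, 0.97, -1.89)  len=0.8694

Chained into 1 loop(s):
  loop 1: 8 segments, perimeter = 11.4400
Total perimeter = 11.440

loops=1 perimeter=11.440


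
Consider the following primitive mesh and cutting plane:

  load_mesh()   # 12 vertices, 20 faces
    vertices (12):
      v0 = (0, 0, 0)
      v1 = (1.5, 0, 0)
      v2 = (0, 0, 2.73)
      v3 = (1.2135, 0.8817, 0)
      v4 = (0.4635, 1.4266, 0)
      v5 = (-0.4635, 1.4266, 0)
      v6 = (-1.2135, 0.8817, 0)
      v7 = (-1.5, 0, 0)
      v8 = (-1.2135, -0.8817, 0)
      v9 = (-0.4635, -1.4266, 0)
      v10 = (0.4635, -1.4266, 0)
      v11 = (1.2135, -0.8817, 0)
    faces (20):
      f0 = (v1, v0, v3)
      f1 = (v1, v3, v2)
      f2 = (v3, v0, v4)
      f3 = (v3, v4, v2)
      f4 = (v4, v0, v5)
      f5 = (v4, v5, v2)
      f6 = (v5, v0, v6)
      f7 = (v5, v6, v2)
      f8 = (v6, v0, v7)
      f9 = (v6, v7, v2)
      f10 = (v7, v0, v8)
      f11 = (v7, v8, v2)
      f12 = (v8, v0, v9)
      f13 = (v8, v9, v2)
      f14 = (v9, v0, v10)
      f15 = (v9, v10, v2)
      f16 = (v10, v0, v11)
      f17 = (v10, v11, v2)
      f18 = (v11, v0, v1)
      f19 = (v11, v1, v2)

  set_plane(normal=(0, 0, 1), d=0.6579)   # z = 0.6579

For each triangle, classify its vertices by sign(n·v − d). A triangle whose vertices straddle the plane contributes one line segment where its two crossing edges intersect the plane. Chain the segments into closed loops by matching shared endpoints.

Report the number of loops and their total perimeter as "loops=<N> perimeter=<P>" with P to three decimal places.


loops=1 perimeter=7.036

Straddling triangles (10 of 20):
  (v1,v3,v2) [--+] → (0.92106, 0.66922, 0.6579)–(1.13852, 0, 0.6579)  len=0.7037
  (v3,v4,v2) [--+] → (0.351802, 1.08281, 0.6579)–(0.92106, 0.66922, 0.6579)  len=0.7036
  (v4,v5,v2) [--+] → (-0.351802, 1.08281, 0.6579)–(0.351802, 1.08281, 0.6579)  len=0.7036
  (v5,v6,v2) [--+] → (-0.92106, 0.66922, 0.6579)–(-0.351802, 1.08281, 0.6579)  len=0.7036
  (v6,v7,v2) [--+] → (-1.13852, 0, 0.6579)–(-0.92106, 0.66922, 0.6579)  len=0.7037
  (v7,v8,v2) [--+] → (-0.92106, -0.66922, 0.6579)–(-1.13852, 0, 0.6579)  len=0.7037
  (v8,v9,v2) [--+] → (-0.351802, -1.08281, 0.6579)–(-0.92106, -0.66922, 0.6579)  len=0.7036
  (v9,v10,v2) [--+] → (0.351802, -1.08281, 0.6579)–(-0.351802, -1.08281, 0.6579)  len=0.7036
  (v10,v11,v2) [--+] → (0.92106, -0.66922, 0.6579)–(0.351802, -1.08281, 0.6579)  len=0.7036
  (v11,v1,v2) [--+] → (1.13852, 0, 0.6579)–(0.92106, -0.66922, 0.6579)  len=0.7037

Chained into 1 loop(s):
  loop 1: 10 segments, perimeter = 7.0364
Total perimeter = 7.036
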